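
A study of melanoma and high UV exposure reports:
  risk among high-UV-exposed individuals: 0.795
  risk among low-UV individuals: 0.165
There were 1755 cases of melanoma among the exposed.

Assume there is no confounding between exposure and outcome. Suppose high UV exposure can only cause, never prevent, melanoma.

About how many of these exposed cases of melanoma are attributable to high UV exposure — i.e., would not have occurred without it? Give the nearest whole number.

Let p₁ = 0.795, p₀ = 0.165.
PN = (p₁ − p₀)/p₁ = (0.795 − 0.165) / 0.795 ≈ 0.79245.
Attributable cases ≈ PN × (exposed cases) = 0.79245 × 1755 ≈ 1390.75.

about 1391 cases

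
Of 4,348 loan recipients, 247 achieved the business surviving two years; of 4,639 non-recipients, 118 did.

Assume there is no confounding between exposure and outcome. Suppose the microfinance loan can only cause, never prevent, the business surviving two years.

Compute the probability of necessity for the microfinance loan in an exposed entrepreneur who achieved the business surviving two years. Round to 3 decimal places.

p₁ = P(outcome | exposed) = 247/4348 = 0.056808
p₀ = P(outcome | unexposed) = 118/4639 = 0.025437
Under exogeneity and monotonicity, PN = (p₁ − p₀) / p₁.
PN = (0.056808 − 0.025437) / 0.056808 = 0.031371 / 0.056808 ≈ 0.5522

PN ≈ 0.552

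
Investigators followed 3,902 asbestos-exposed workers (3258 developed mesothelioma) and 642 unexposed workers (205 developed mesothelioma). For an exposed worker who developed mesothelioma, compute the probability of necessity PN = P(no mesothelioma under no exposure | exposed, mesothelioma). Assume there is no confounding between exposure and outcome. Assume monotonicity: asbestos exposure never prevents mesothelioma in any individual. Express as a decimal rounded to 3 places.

PN ≈ 0.618

p₁ = P(outcome | exposed) = 3258/3902 = 0.83496
p₀ = P(outcome | unexposed) = 205/642 = 0.31931
Under exogeneity and monotonicity, PN = (p₁ − p₀) / p₁.
PN = (0.83496 − 0.31931) / 0.83496 = 0.51564 / 0.83496 ≈ 0.6176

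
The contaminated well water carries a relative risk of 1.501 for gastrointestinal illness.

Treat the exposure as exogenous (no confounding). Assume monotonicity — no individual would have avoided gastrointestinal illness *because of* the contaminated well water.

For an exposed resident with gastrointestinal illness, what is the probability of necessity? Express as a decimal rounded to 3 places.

Under exogeneity and monotonicity, PN = (RR − 1) / RR = 1 − 1/RR.
PN = (1.501 − 1) / 1.501 = 0.501 / 1.501 ≈ 0.3338

PN ≈ 0.334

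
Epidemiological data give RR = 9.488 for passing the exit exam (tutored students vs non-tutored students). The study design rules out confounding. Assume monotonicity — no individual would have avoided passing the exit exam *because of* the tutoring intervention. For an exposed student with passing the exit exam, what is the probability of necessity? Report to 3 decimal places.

Under exogeneity and monotonicity, PN = (RR − 1) / RR = 1 − 1/RR.
PN = (9.488 − 1) / 9.488 = 8.488 / 9.488 ≈ 0.8946

PN ≈ 0.895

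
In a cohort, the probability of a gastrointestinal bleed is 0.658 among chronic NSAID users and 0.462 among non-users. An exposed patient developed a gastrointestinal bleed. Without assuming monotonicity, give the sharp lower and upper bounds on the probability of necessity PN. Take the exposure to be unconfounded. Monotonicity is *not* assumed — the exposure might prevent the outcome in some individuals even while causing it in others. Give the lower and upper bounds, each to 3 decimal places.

Let p₁ = 0.658, p₀ = 0.462.
Under exogeneity alone the bounds on PN are max{0,(p₁−p₀)/p₁} ≤ PN ≤ min{1,(1−p₀)/p₁}.
  lower = (p₁ − p₀)/p₁ = 0.196 / 0.658 ≈ 0.2979
  upper = min{1, (1 − p₀)/p₁} = 0.538 / 0.658 ≈ 0.8176

0.298 ≤ PN ≤ 0.818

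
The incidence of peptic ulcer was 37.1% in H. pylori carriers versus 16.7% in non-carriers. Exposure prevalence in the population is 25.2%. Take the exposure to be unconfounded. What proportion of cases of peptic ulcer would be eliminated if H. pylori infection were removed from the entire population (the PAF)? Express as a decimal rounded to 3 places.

PAF ≈ 0.235

p₁ = 0.371, p₀ = 0.167.
Overall risk P(Y=1) = π·p₁ + (1−π)·p₀ = 0.252×0.371 + 0.748×0.167 = 0.21841.
Under exogeneity, PAF = [P(Y=1) − p₀] / P(Y=1).
PAF = (0.21841 − 0.167) / 0.21841 ≈ 0.2354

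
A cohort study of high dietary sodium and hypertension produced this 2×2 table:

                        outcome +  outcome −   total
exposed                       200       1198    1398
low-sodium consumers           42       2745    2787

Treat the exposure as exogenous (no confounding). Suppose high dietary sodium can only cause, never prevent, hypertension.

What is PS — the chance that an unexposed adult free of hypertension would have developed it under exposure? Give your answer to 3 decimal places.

PS ≈ 0.130

p₁ = P(outcome | exposed) = 200/1398 = 0.14306
p₀ = P(outcome | unexposed) = 42/2787 = 0.01507
Under exogeneity and monotonicity, PS = (p₁ − p₀) / (1 − p₀).
PS = (0.14306 − 0.01507) / (1 − 0.01507) = 0.12799 / 0.98493 ≈ 0.1299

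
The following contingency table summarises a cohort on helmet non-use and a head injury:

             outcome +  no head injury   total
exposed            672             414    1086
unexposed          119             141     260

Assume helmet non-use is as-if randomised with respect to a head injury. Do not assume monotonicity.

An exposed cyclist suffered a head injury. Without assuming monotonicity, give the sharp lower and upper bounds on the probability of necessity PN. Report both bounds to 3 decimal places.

p₁ = P(outcome | exposed) = 672/1086 = 0.61878
p₀ = P(outcome | unexposed) = 119/260 = 0.45769
Under exogeneity alone the bounds on PN are max{0,(p₁−p₀)/p₁} ≤ PN ≤ min{1,(1−p₀)/p₁}.
  lower = (p₁ − p₀)/p₁ = 0.16109 / 0.61878 ≈ 0.2603
  upper = min{1, (1 − p₀)/p₁} = 0.54231 / 0.61878 ≈ 0.8764

0.260 ≤ PN ≤ 0.876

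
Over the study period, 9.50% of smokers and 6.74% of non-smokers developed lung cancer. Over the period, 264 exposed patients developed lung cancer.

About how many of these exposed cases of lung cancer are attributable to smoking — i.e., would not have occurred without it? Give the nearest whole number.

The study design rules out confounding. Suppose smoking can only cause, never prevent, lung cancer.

about 77 cases

p₁ = 0.095, p₀ = 0.0674.
PN = (p₁ − p₀)/p₁ = (0.095 − 0.0674) / 0.095 ≈ 0.29053.
Attributable cases ≈ PN × (exposed cases) = 0.29053 × 264 ≈ 76.70.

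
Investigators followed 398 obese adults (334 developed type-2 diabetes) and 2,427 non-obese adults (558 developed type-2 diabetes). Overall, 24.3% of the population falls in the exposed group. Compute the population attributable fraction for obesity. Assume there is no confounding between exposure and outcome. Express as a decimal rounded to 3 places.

p₁ = P(outcome | exposed) = 334/398 = 0.8392
p₀ = P(outcome | unexposed) = 558/2427 = 0.22991
Overall risk P(Y=1) = π·p₁ + (1−π)·p₀ = 0.243×0.8392 + 0.757×0.22991 = 0.37797.
Under exogeneity, PAF = [P(Y=1) − p₀] / P(Y=1).
PAF = (0.37797 − 0.22991) / 0.37797 ≈ 0.3917

PAF ≈ 0.392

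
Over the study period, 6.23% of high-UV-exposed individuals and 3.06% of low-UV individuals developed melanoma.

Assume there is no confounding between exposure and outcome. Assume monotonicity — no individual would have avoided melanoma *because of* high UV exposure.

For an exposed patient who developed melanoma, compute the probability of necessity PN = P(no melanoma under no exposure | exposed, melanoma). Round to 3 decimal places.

PN ≈ 0.509

p₁ = 0.0623, p₀ = 0.0306.
Under exogeneity and monotonicity, PN = (p₁ − p₀) / p₁.
PN = (0.0623 − 0.0306) / 0.0623 = 0.0317 / 0.0623 ≈ 0.5088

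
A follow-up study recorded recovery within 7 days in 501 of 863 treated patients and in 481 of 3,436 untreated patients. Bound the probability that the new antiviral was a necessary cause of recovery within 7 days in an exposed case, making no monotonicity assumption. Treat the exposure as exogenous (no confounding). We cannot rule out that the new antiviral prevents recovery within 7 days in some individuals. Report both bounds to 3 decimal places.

p₁ = P(outcome | exposed) = 501/863 = 0.58053
p₀ = P(outcome | unexposed) = 481/3436 = 0.13999
Under exogeneity alone the bounds on PN are max{0,(p₁−p₀)/p₁} ≤ PN ≤ min{1,(1−p₀)/p₁}.
  lower = (p₁ − p₀)/p₁ = 0.44054 / 0.58053 ≈ 0.7589
  upper = min{1, (1 − p₀)/p₁} = 0.86001 / 0.58053 ≈ 1.4814 → capped at 1

0.759 ≤ PN ≤ 1.000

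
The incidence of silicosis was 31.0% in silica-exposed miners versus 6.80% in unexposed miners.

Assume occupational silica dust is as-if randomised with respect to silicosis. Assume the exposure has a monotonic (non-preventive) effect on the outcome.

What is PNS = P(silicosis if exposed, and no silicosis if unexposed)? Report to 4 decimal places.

PNS ≈ 0.2420

p₁ = 0.31, p₀ = 0.068.
Under exogeneity and monotonicity, PNS = p₁ − p₀.
PNS = 0.31 − 0.068 = 0.242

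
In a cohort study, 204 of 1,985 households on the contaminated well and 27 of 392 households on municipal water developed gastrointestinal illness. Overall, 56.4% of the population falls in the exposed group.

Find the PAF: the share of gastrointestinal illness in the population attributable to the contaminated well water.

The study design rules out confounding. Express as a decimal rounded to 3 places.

PAF ≈ 0.217

p₁ = P(outcome | exposed) = 204/1985 = 0.10277
p₀ = P(outcome | unexposed) = 27/392 = 0.068878
Overall risk P(Y=1) = π·p₁ + (1−π)·p₀ = 0.564×0.10277 + 0.436×0.068878 = 0.087993.
Under exogeneity, PAF = [P(Y=1) − p₀] / P(Y=1).
PAF = (0.087993 − 0.068878) / 0.087993 ≈ 0.2172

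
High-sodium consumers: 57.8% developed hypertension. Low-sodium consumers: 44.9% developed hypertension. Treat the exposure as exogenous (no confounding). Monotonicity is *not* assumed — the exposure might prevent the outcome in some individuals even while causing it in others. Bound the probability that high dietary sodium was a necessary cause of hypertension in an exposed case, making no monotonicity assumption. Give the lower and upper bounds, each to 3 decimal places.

p₁ = 0.578, p₀ = 0.449.
Under exogeneity alone the bounds on PN are max{0,(p₁−p₀)/p₁} ≤ PN ≤ min{1,(1−p₀)/p₁}.
  lower = (p₁ − p₀)/p₁ = 0.129 / 0.578 ≈ 0.2232
  upper = min{1, (1 − p₀)/p₁} = 0.551 / 0.578 ≈ 0.9533

0.223 ≤ PN ≤ 0.953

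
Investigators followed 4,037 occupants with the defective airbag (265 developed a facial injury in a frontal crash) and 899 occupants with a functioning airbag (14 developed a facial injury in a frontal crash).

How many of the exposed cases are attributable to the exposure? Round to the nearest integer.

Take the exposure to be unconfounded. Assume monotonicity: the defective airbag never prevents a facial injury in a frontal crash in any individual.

about 202 cases

p₁ = P(outcome | exposed) = 265/4037 = 0.065643
p₀ = P(outcome | unexposed) = 14/899 = 0.015573
PN = (p₁ − p₀)/p₁ = (0.065643 − 0.015573) / 0.065643 ≈ 0.76276.
Attributable cases ≈ PN × (exposed cases) = 0.76276 × 265 ≈ 202.13.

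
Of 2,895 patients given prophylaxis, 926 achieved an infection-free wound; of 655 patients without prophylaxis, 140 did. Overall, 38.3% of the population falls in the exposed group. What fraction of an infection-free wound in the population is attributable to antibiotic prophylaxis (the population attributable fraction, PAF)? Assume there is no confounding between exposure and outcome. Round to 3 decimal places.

p₁ = P(outcome | exposed) = 926/2895 = 0.31986
p₀ = P(outcome | unexposed) = 140/655 = 0.21374
Overall risk P(Y=1) = π·p₁ + (1−π)·p₀ = 0.383×0.31986 + 0.617×0.21374 = 0.25438.
Under exogeneity, PAF = [P(Y=1) − p₀] / P(Y=1).
PAF = (0.25438 − 0.21374) / 0.25438 ≈ 0.1598

PAF ≈ 0.160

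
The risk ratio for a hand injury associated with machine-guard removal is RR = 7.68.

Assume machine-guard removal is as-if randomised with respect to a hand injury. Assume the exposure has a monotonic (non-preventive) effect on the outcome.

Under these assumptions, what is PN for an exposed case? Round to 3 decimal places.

Under exogeneity and monotonicity, PN = (RR − 1) / RR = 1 − 1/RR.
PN = (7.68 − 1) / 7.68 = 6.68 / 7.68 ≈ 0.8698

PN ≈ 0.870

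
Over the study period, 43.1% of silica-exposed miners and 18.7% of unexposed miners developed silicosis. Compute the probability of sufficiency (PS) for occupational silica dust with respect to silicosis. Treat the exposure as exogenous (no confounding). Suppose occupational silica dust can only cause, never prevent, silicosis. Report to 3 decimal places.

p₁ = 0.431, p₀ = 0.187.
Under exogeneity and monotonicity, PS = (p₁ − p₀) / (1 − p₀).
PS = (0.431 − 0.187) / (1 − 0.187) = 0.244 / 0.813 ≈ 0.3001

PS ≈ 0.300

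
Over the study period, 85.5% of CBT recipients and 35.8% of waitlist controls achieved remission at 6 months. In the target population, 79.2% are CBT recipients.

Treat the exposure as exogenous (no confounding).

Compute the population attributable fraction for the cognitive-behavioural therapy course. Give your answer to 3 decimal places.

PAF ≈ 0.524

p₁ = 0.855, p₀ = 0.358.
Overall risk P(Y=1) = π·p₁ + (1−π)·p₀ = 0.792×0.855 + 0.208×0.358 = 0.75162.
Under exogeneity, PAF = [P(Y=1) − p₀] / P(Y=1).
PAF = (0.75162 − 0.358) / 0.75162 ≈ 0.5237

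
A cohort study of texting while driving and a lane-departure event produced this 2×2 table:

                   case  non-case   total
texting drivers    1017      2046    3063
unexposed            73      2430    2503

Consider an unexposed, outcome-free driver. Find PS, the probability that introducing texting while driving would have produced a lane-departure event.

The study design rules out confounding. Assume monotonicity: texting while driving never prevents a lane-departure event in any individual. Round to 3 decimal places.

p₁ = P(outcome | exposed) = 1017/3063 = 0.33203
p₀ = P(outcome | unexposed) = 73/2503 = 0.029165
Under exogeneity and monotonicity, PS = (p₁ − p₀)/(1 − p₀).
PS = (0.33203 − 0.029165) / 0.97083 ≈ 0.3120

PS ≈ 0.312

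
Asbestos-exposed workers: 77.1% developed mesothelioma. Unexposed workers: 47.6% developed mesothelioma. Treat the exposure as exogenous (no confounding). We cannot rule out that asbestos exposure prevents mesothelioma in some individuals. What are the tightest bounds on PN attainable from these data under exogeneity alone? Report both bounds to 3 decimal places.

p₁ = 0.771, p₀ = 0.476.
Under exogeneity alone the bounds on PN are max{0,(p₁−p₀)/p₁} ≤ PN ≤ min{1,(1−p₀)/p₁}.
  lower = (p₁ − p₀)/p₁ = 0.295 / 0.771 ≈ 0.3826
  upper = min{1, (1 − p₀)/p₁} = 0.524 / 0.771 ≈ 0.6796

0.383 ≤ PN ≤ 0.680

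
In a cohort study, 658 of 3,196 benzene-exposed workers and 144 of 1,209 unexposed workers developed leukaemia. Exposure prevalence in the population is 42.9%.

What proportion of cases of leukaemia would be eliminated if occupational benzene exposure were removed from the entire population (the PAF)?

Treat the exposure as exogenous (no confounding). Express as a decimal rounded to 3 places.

p₁ = P(outcome | exposed) = 658/3196 = 0.20588
p₀ = P(outcome | unexposed) = 144/1209 = 0.11911
Overall risk P(Y=1) = π·p₁ + (1−π)·p₀ = 0.429×0.20588 + 0.571×0.11911 = 0.15633.
Under exogeneity, PAF = [P(Y=1) − p₀] / P(Y=1).
PAF = (0.15633 − 0.11911) / 0.15633 ≈ 0.2381

PAF ≈ 0.238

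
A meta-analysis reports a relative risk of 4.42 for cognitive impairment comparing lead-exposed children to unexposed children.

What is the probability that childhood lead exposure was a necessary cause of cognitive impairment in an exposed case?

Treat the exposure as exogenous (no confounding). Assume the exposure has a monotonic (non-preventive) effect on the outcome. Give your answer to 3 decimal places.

PN ≈ 0.774

Under exogeneity and monotonicity, PN = (RR − 1) / RR = 1 − 1/RR.
PN = (4.42 − 1) / 4.42 = 3.42 / 4.42 ≈ 0.7738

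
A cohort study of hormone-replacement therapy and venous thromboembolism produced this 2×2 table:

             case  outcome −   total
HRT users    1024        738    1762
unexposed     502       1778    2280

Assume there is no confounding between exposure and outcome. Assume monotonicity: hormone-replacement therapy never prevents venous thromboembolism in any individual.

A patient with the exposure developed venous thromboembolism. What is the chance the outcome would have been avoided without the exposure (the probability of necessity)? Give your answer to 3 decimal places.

p₁ = P(outcome | exposed) = 1024/1762 = 0.58116
p₀ = P(outcome | unexposed) = 502/2280 = 0.22018
Under exogeneity and monotonicity, PN = (p₁ − p₀)/p₁.
PN = (0.58116 − 0.22018) / 0.58116 ≈ 0.6211

PN ≈ 0.621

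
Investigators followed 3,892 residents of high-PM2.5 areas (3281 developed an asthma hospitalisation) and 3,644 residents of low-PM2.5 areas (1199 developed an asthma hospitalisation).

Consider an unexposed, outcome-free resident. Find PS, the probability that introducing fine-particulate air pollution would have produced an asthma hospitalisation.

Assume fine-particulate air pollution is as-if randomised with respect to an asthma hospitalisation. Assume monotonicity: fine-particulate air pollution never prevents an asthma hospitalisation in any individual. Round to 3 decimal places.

p₁ = P(outcome | exposed) = 3281/3892 = 0.84301
p₀ = P(outcome | unexposed) = 1199/3644 = 0.32903
Under exogeneity and monotonicity, PS = (p₁ − p₀) / (1 − p₀).
PS = (0.84301 − 0.32903) / (1 − 0.32903) = 0.51398 / 0.67097 ≈ 0.7660

PS ≈ 0.766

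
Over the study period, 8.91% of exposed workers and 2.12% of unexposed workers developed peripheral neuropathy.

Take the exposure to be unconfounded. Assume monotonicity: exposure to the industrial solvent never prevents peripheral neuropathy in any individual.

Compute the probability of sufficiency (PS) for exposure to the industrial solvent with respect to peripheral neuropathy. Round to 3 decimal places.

p₁ = 0.0891, p₀ = 0.0212.
Under exogeneity and monotonicity, PS = (p₁ − p₀) / (1 − p₀).
PS = (0.0891 − 0.0212) / (1 − 0.0212) = 0.0679 / 0.9788 ≈ 0.0694

PS ≈ 0.069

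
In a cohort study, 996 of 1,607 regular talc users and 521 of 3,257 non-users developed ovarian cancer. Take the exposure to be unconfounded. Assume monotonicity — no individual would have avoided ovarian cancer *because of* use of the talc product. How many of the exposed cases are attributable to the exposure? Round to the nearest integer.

about 739 cases

p₁ = P(outcome | exposed) = 996/1607 = 0.61979
p₀ = P(outcome | unexposed) = 521/3257 = 0.15996
PN = (p₁ − p₀)/p₁ = (0.61979 − 0.15996) / 0.61979 ≈ 0.74191.
Attributable cases ≈ PN × (exposed cases) = 0.74191 × 996 ≈ 738.94.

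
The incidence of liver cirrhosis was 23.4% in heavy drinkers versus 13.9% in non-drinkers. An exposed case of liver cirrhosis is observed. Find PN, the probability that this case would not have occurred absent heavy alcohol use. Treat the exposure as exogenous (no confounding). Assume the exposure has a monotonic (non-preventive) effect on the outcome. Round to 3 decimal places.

p₁ = 0.234, p₀ = 0.139.
Under exogeneity and monotonicity, PN = (p₁ − p₀) / p₁.
PN = (0.234 − 0.139) / 0.234 = 0.095 / 0.234 ≈ 0.4060

PN ≈ 0.406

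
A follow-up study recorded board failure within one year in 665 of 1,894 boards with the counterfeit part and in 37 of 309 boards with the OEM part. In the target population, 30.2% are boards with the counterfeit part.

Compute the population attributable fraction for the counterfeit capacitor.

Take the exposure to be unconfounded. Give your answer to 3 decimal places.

p₁ = P(outcome | exposed) = 665/1894 = 0.35111
p₀ = P(outcome | unexposed) = 37/309 = 0.11974
Overall risk P(Y=1) = π·p₁ + (1−π)·p₀ = 0.302×0.35111 + 0.698×0.11974 = 0.18961.
Under exogeneity, PAF = [P(Y=1) − p₀] / P(Y=1).
PAF = (0.18961 − 0.11974) / 0.18961 ≈ 0.3685

PAF ≈ 0.369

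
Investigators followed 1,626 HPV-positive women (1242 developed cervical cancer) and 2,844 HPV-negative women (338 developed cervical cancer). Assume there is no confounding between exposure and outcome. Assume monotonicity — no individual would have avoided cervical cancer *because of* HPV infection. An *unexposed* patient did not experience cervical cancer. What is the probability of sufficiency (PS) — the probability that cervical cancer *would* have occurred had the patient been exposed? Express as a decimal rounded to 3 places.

p₁ = P(outcome | exposed) = 1242/1626 = 0.76384
p₀ = P(outcome | unexposed) = 338/2844 = 0.11885
Under exogeneity and monotonicity, PS = (p₁ − p₀) / (1 − p₀).
PS = (0.76384 − 0.11885) / (1 − 0.11885) = 0.64499 / 0.88115 ≈ 0.7320

PS ≈ 0.732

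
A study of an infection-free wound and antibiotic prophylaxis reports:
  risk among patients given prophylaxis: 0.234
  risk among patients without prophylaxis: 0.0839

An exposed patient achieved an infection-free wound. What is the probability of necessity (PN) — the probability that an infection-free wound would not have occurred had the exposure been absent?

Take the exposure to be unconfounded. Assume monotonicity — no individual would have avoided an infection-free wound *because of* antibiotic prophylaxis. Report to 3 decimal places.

PN ≈ 0.641

Let p₁ = 0.234, p₀ = 0.0839.
Under exogeneity and monotonicity, PN = (p₁ − p₀) / p₁.
PN = (0.234 − 0.0839) / 0.234 = 0.1501 / 0.234 ≈ 0.6415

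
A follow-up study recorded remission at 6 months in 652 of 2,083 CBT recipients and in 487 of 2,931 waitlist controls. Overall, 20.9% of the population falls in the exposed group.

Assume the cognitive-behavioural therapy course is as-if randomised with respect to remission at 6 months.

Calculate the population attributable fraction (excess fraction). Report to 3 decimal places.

p₁ = P(outcome | exposed) = 652/2083 = 0.31301
p₀ = P(outcome | unexposed) = 487/2931 = 0.16615
Overall risk P(Y=1) = π·p₁ + (1−π)·p₀ = 0.209×0.31301 + 0.791×0.16615 = 0.19685.
Under exogeneity, PAF = [P(Y=1) − p₀] / P(Y=1).
PAF = (0.19685 − 0.16615) / 0.19685 ≈ 0.1559

PAF ≈ 0.156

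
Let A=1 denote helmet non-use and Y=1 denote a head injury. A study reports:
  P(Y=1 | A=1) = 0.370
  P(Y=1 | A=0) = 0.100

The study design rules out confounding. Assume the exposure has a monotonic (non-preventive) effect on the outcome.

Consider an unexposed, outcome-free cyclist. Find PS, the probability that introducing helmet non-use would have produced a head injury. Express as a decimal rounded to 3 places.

PS ≈ 0.300

Let p₁ = 0.37, p₀ = 0.1.
Under exogeneity and monotonicity, PS = (p₁ − p₀) / (1 − p₀).
PS = (0.37 − 0.1) / (1 − 0.1) = 0.27 / 0.9 ≈ 0.3000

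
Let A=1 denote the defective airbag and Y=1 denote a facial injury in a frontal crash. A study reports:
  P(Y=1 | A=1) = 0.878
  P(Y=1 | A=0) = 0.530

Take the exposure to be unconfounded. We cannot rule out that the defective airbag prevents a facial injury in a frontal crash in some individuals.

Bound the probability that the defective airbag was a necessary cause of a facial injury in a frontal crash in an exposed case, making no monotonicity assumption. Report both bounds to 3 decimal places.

0.396 ≤ PN ≤ 0.535

Let p₁ = 0.878, p₀ = 0.53.
Under exogeneity alone the bounds on PN are max{0,(p₁−p₀)/p₁} ≤ PN ≤ min{1,(1−p₀)/p₁}.
  lower = (p₁ − p₀)/p₁ = 0.348 / 0.878 ≈ 0.3964
  upper = min{1, (1 − p₀)/p₁} = 0.47 / 0.878 ≈ 0.5353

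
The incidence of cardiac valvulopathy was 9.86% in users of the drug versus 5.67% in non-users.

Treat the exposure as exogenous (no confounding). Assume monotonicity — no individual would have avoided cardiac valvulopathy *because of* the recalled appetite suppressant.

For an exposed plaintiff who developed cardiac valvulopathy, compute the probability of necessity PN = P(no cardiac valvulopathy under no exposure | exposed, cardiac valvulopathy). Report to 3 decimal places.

PN ≈ 0.425

p₁ = 0.0986, p₀ = 0.0567.
Under exogeneity and monotonicity, PN = (p₁ − p₀) / p₁.
PN = (0.0986 − 0.0567) / 0.0986 = 0.0419 / 0.0986 ≈ 0.4249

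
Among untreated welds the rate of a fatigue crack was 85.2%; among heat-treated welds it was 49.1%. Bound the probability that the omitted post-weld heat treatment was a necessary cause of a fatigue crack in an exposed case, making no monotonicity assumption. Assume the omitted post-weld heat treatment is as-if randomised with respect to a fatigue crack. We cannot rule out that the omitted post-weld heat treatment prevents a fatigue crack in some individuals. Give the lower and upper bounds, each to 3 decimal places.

p₁ = 0.852, p₀ = 0.491.
Under exogeneity alone the bounds on PN are max{0,(p₁−p₀)/p₁} ≤ PN ≤ min{1,(1−p₀)/p₁}.
  lower = (p₁ − p₀)/p₁ = 0.361 / 0.852 ≈ 0.4237
  upper = min{1, (1 − p₀)/p₁} = 0.509 / 0.852 ≈ 0.5974

0.424 ≤ PN ≤ 0.597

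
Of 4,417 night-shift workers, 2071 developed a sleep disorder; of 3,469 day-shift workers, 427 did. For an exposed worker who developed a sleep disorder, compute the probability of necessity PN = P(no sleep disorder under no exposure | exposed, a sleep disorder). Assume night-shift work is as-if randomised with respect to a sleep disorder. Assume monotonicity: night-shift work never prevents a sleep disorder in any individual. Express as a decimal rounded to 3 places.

PN ≈ 0.737

p₁ = P(outcome | exposed) = 2071/4417 = 0.46887
p₀ = P(outcome | unexposed) = 427/3469 = 0.12309
Under exogeneity and monotonicity, PN = (p₁ − p₀) / p₁.
PN = (0.46887 − 0.12309) / 0.46887 = 0.34578 / 0.46887 ≈ 0.7375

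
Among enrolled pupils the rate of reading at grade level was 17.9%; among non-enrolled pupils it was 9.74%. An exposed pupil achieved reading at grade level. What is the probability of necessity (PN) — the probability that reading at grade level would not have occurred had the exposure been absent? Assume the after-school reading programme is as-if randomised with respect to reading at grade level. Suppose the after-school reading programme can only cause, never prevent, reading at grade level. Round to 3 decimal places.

PN ≈ 0.456

p₁ = 0.179, p₀ = 0.0974.
Under exogeneity and monotonicity, PN = (p₁ − p₀) / p₁.
PN = (0.179 − 0.0974) / 0.179 = 0.0816 / 0.179 ≈ 0.4559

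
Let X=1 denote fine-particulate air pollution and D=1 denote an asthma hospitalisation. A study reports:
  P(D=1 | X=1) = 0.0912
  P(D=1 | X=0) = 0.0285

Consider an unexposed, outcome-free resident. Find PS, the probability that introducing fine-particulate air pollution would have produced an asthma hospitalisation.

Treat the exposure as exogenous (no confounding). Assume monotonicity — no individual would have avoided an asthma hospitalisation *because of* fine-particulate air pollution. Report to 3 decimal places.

PS ≈ 0.065

Let p₁ = 0.0912, p₀ = 0.0285.
Under exogeneity and monotonicity, PS = (p₁ − p₀) / (1 − p₀).
PS = (0.0912 − 0.0285) / (1 − 0.0285) = 0.0627 / 0.9715 ≈ 0.0645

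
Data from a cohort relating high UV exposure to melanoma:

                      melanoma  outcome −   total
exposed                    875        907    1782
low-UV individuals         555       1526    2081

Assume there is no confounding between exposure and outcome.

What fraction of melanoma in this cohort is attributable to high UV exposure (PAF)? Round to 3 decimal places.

PAF ≈ 0.280

p₁ = P(outcome | exposed) = 875/1782 = 0.49102
p₀ = P(outcome | unexposed) = 555/2081 = 0.2667
Exposure prevalence π = 1782/3863 = 0.4613; overall risk P(Y=1) = 0.37018.
Under exogeneity, PAF = [P(Y=1) − p₀]/P(Y=1).
PAF = (0.37018 − 0.2667) / 0.37018 ≈ 0.2795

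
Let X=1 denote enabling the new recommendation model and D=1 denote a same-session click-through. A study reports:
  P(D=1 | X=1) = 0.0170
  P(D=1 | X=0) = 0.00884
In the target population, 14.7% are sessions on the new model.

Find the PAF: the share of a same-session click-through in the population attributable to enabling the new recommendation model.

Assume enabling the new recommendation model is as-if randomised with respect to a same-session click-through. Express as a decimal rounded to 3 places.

PAF ≈ 0.119

Let p₁ = 0.017, p₀ = 0.00884.
Overall risk P(Y=1) = π·p₁ + (1−π)·p₀ = 0.147×0.017 + 0.853×0.00884 = 0.01004.
Under exogeneity, PAF = [P(Y=1) − p₀] / P(Y=1).
PAF = (0.01004 − 0.00884) / 0.01004 ≈ 0.1195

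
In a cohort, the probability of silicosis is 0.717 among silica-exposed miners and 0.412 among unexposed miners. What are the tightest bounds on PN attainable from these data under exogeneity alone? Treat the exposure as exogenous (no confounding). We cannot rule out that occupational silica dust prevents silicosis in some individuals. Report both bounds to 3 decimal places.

Let p₁ = 0.717, p₀ = 0.412.
Under exogeneity alone the bounds on PN are max{0,(p₁−p₀)/p₁} ≤ PN ≤ min{1,(1−p₀)/p₁}.
  lower = (p₁ − p₀)/p₁ = 0.305 / 0.717 ≈ 0.4254
  upper = min{1, (1 − p₀)/p₁} = 0.588 / 0.717 ≈ 0.8201

0.425 ≤ PN ≤ 0.820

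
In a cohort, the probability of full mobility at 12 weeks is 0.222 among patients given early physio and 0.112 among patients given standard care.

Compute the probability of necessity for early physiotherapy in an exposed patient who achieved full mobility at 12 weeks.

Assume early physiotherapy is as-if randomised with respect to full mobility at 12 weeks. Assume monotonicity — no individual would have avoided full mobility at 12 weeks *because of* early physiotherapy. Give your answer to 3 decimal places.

PN ≈ 0.495

Let p₁ = 0.222, p₀ = 0.112.
Under exogeneity and monotonicity, PN = (p₁ − p₀) / p₁.
PN = (0.222 − 0.112) / 0.222 = 0.11 / 0.222 ≈ 0.4955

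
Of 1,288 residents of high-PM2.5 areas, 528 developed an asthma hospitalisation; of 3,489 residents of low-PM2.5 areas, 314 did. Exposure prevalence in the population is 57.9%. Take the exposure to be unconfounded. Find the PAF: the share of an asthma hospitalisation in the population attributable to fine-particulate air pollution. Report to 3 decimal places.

PAF ≈ 0.673

p₁ = P(outcome | exposed) = 528/1288 = 0.40994
p₀ = P(outcome | unexposed) = 314/3489 = 0.089997
Overall risk P(Y=1) = π·p₁ + (1−π)·p₀ = 0.579×0.40994 + 0.421×0.089997 = 0.27524.
Under exogeneity, PAF = [P(Y=1) − p₀] / P(Y=1).
PAF = (0.27524 − 0.089997) / 0.27524 ≈ 0.6730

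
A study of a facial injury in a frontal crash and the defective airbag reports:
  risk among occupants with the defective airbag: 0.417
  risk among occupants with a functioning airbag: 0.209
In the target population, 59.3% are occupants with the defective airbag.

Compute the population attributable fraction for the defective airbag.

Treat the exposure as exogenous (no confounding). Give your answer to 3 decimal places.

Let p₁ = 0.417, p₀ = 0.209.
Overall risk P(Y=1) = π·p₁ + (1−π)·p₀ = 0.593×0.417 + 0.407×0.209 = 0.33234.
Under exogeneity, PAF = [P(Y=1) − p₀] / P(Y=1).
PAF = (0.33234 − 0.209) / 0.33234 ≈ 0.3711

PAF ≈ 0.371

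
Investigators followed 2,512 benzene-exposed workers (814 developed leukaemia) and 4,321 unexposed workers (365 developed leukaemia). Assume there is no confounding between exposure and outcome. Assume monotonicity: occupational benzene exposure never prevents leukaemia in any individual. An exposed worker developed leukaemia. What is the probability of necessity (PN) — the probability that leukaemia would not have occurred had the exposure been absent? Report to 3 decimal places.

p₁ = P(outcome | exposed) = 814/2512 = 0.32404
p₀ = P(outcome | unexposed) = 365/4321 = 0.084471
Under exogeneity and monotonicity, PN = (p₁ − p₀) / p₁.
PN = (0.32404 − 0.084471) / 0.32404 = 0.23957 / 0.32404 ≈ 0.7393

PN ≈ 0.739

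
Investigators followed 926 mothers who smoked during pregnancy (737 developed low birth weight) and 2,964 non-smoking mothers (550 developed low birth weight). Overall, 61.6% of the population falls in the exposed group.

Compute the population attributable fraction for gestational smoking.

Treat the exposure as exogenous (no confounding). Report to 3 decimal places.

PAF ≈ 0.670

p₁ = P(outcome | exposed) = 737/926 = 0.7959
p₀ = P(outcome | unexposed) = 550/2964 = 0.18556
Overall risk P(Y=1) = π·p₁ + (1−π)·p₀ = 0.616×0.7959 + 0.384×0.18556 = 0.56153.
Under exogeneity, PAF = [P(Y=1) − p₀] / P(Y=1).
PAF = (0.56153 − 0.18556) / 0.56153 ≈ 0.6695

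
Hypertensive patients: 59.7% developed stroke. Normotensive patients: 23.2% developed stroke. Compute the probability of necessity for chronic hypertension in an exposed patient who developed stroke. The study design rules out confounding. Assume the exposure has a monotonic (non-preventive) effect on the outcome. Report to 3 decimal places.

PN ≈ 0.611

p₁ = 0.597, p₀ = 0.232.
Under exogeneity and monotonicity, PN = (p₁ − p₀) / p₁.
PN = (0.597 − 0.232) / 0.597 = 0.365 / 0.597 ≈ 0.6114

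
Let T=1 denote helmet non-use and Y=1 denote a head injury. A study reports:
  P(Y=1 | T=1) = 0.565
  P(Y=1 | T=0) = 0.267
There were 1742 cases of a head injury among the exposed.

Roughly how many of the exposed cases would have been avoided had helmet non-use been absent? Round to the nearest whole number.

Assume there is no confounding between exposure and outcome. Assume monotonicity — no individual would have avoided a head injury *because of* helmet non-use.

about 919 cases

Let p₁ = 0.565, p₀ = 0.267.
PN = (p₁ − p₀)/p₁ = (0.565 − 0.267) / 0.565 ≈ 0.52743.
Attributable cases ≈ PN × (exposed cases) = 0.52743 × 1742 ≈ 918.79.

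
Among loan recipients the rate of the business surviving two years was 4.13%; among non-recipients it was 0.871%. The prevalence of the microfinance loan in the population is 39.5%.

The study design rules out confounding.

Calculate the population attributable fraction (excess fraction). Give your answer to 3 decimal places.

PAF ≈ 0.596

p₁ = 0.0413, p₀ = 0.00871.
Overall risk P(Y=1) = π·p₁ + (1−π)·p₀ = 0.395×0.0413 + 0.605×0.00871 = 0.021583.
Under exogeneity, PAF = [P(Y=1) − p₀] / P(Y=1).
PAF = (0.021583 − 0.00871) / 0.021583 ≈ 0.5964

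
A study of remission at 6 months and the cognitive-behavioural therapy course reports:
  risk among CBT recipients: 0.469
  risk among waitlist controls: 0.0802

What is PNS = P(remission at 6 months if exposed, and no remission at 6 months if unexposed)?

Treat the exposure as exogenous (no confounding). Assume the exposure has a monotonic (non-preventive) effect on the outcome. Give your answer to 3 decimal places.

PNS ≈ 0.389

Let p₁ = 0.469, p₀ = 0.0802.
Under exogeneity and monotonicity, PNS = p₁ − p₀.
PNS = 0.469 − 0.0802 = 0.3888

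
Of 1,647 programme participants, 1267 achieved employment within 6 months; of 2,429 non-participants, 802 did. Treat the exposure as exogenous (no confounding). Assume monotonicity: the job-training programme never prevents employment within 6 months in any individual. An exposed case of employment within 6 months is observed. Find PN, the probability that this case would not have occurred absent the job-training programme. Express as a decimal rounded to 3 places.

p₁ = P(outcome | exposed) = 1267/1647 = 0.76928
p₀ = P(outcome | unexposed) = 802/2429 = 0.33018
Under exogeneity and monotonicity, PN = (p₁ − p₀) / p₁.
PN = (0.76928 − 0.33018) / 0.76928 = 0.4391 / 0.76928 ≈ 0.5708

PN ≈ 0.571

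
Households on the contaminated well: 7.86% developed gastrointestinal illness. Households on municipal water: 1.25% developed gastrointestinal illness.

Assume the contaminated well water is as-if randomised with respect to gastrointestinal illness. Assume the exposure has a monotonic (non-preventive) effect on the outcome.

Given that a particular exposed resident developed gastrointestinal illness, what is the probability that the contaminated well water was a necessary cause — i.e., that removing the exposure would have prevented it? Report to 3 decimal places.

p₁ = 0.0786, p₀ = 0.0125.
Under exogeneity and monotonicity, PN = (p₁ − p₀) / p₁.
PN = (0.0786 − 0.0125) / 0.0786 = 0.0661 / 0.0786 ≈ 0.8410

PN ≈ 0.841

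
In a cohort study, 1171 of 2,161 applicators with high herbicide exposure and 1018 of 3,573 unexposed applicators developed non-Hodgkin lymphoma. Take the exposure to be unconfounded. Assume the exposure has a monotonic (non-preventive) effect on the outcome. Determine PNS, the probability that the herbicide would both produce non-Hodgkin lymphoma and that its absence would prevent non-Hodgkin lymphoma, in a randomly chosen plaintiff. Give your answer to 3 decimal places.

PNS ≈ 0.257

p₁ = P(outcome | exposed) = 1171/2161 = 0.54188
p₀ = P(outcome | unexposed) = 1018/3573 = 0.28491
Under exogeneity and monotonicity, PNS = p₁ − p₀.
PNS = 0.54188 − 0.28491 = 0.25696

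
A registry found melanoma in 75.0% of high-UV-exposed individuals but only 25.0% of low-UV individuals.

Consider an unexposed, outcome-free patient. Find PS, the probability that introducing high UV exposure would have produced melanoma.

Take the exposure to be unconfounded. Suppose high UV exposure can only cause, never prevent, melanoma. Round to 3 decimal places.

p₁ = 0.75, p₀ = 0.25.
Under exogeneity and monotonicity, PS = (p₁ − p₀) / (1 − p₀).
PS = (0.75 − 0.25) / (1 − 0.25) = 0.5 / 0.75 ≈ 0.6667

PS ≈ 0.667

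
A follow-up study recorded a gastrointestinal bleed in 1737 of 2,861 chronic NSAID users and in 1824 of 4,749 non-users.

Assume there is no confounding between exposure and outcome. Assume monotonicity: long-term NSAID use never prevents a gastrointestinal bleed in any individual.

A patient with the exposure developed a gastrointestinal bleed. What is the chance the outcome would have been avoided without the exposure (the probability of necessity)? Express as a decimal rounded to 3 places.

PN ≈ 0.367

p₁ = P(outcome | exposed) = 1737/2861 = 0.60713
p₀ = P(outcome | unexposed) = 1824/4749 = 0.38408
Under exogeneity and monotonicity, PN = (p₁ − p₀) / p₁.
PN = (0.60713 − 0.38408) / 0.60713 = 0.22305 / 0.60713 ≈ 0.3674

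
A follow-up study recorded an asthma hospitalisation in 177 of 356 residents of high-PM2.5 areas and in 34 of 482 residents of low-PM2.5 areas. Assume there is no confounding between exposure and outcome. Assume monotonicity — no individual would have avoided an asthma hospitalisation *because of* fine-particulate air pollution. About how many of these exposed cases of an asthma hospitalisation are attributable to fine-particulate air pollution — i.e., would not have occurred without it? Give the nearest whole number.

p₁ = P(outcome | exposed) = 177/356 = 0.49719
p₀ = P(outcome | unexposed) = 34/482 = 0.070539
PN = (p₁ − p₀)/p₁ = (0.49719 − 0.070539) / 0.49719 ≈ 0.85812.
Attributable cases ≈ PN × (exposed cases) = 0.85812 × 177 ≈ 151.89.

about 152 cases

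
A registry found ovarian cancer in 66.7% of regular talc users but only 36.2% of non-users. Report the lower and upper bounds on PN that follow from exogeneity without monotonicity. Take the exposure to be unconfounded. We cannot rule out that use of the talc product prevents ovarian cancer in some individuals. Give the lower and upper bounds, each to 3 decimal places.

0.457 ≤ PN ≤ 0.957

p₁ = 0.667, p₀ = 0.362.
Under exogeneity alone the bounds on PN are max{0,(p₁−p₀)/p₁} ≤ PN ≤ min{1,(1−p₀)/p₁}.
  lower = (p₁ − p₀)/p₁ = 0.305 / 0.667 ≈ 0.4573
  upper = min{1, (1 − p₀)/p₁} = 0.638 / 0.667 ≈ 0.9565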